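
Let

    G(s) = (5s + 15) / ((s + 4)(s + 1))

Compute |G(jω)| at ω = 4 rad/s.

|G(j4)| ≈ 1.072

Substitute s = j4: numerator = 15 + j20, denominator = -12 + j20.
|G(j4)| = |15 + j20| / |-12 + j20| = 25 / 23.324 ≈ 1.072.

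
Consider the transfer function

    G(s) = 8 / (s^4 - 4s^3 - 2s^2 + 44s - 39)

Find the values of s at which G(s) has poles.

The poles are the roots of the denominator s^4 - 4s^3 - 2s^2 + 44s - 39 = 0.
Trying s = -3: the polynomial evaluates to 0, so (s + 3) is a factor.
Dividing out leaves s^3 - 7s^2 + 19s - 13 = 0.
This factors further as (s^2 - 6s + 13)(s - 1) = 0.

s = 3 + 2j, 3 - 2j, -3, 1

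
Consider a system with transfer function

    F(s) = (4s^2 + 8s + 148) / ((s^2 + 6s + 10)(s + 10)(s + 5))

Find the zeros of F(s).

s = -1 + 6j, -1 - 6j

Set the numerator to zero: 4s^2 + 8s + 148 = 0, i.e. 4·(s^2 + 2s + 37) = 0.
Factoring: (s^2 + 2s + 37) = 0.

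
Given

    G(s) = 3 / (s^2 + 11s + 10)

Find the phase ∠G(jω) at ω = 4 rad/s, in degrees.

∠G(j4) ≈ -97.77°

At s = j4: numerator = 3, denominator = -6 + j44.
∠G = ∠num − ∠den = 0° − (97.765°) = -97.77°.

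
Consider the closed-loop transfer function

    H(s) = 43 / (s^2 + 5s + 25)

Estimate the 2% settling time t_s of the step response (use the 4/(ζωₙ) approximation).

Comparing s^2 + 5s + 25 to s^2 + 2ζωₙs + ωₙ²: ωₙ = 5 rad/s and ζ = 5/(2·5) = 0.5.
ζωₙ = 5/2 = 2.5, so t_s ≈ 4/(ζωₙ) = 4/2.5 = 1.600 s.

t_s ≈ 1.600 s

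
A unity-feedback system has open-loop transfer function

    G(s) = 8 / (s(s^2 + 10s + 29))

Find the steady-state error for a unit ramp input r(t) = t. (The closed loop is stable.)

e_ss = 3.625

G(s) has one pole at the origin.
This is a Type 1 system. Kv = lim_{s→0} s·G(s) = 8/29.
e_ss = 1/Kv = 1/(8/29) = 29/8 ≈ 3.625.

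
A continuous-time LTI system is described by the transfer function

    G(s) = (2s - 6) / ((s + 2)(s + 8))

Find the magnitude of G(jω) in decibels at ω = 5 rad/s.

Substitute s = j5: numerator = -6 + j10, denominator = -9 + j50.
|G(j5)| = |-6 + j10| / |-9 + j50| = 11.662 / 50.804 ≈ 0.2295.
In decibels: 20·log₁₀(0.2295) ≈ -12.8 dB.

|G(j5)|_dB ≈ -12.8 dB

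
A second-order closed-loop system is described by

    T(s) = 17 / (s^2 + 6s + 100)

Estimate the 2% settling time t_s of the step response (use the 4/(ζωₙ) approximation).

t_s ≈ 1.333 s

Comparing s^2 + 6s + 100 to s^2 + 2ζωₙs + ωₙ²: ωₙ = 10 rad/s and ζ = 6/(2·10) = 0.3.
ζωₙ = 6/2 = 3, so t_s ≈ 4/(ζωₙ) = 4/3 ≈ 1.333 s.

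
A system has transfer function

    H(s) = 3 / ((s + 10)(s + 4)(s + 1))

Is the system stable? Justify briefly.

The poles can be read from the denominator factors: s = -10, -4, -1.
Since all poles lie strictly in the left half-plane, the system is stable.

stable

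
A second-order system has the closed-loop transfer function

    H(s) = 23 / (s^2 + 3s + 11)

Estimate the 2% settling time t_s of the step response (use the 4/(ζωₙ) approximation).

t_s ≈ 2.667 s

Comparing s^2 + 3s + 11 to s^2 + 2ζωₙs + ωₙ²: ωₙ = √11 ≈ 3.317 rad/s and ζ = 3/(2·√11) ≈ 0.4523.
ζωₙ = 3/2 = 1.5, so t_s ≈ 4/(ζωₙ) = 4/1.5 ≈ 2.667 s.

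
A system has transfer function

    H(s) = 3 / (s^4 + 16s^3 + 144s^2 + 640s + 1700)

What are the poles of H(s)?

s = -5 + 5j, -5 - 5j, -3 + 5j, -3 - 5j

The poles are the roots of the denominator s^4 + 16s^3 + 144s^2 + 640s + 1700 = 0.
No real roots exist; factor into two real quadratics: (s^2 + 10s + 50)(s^2 + 6s + 34) = 0.
Each quadratic gives a conjugate pair via the quadratic formula.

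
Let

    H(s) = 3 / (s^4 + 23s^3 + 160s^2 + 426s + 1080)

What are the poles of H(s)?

The poles are the roots of the denominator s^4 + 23s^3 + 160s^2 + 426s + 1080 = 0.
Trying s = -9: the polynomial evaluates to 0, so (s + 9) is a factor.
Dividing out leaves s^3 + 14s^2 + 34s + 120 = 0.
This factors further as (s^2 + 2s + 10)(s + 12) = 0.

s = -1 ± 3j, -9, -12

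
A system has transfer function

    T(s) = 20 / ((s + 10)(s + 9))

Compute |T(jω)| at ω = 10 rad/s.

|T(j10)| ≈ 0.1051

Substitute s = j10: numerator = 20, denominator = -10 + j190.
|T(j10)| = |20| / |-10 + j190| = 20 / 190.26 ≈ 0.1051.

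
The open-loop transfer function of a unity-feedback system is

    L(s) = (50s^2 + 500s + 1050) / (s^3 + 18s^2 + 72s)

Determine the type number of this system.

Type 1

Factor s from the denominator: s^3 + 18s^2 + 72s = s·(s^2 + 18s + 72).
There is 1 pole at the origin, so the system is Type 1.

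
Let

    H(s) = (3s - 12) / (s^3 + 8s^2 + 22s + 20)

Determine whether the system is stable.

The denominator s^3 + 8s^2 + 22s + 20 factors as (s^2 + 6s + 10)(s + 2), giving poles at s = -3 + j, -3 - j, -2.
Since all poles lie strictly in the left half-plane, the system is stable.

stable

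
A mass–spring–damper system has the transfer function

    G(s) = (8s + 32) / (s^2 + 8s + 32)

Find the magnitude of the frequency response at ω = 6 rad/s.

Substitute s = j6: numerator = 32 + j48, denominator = -4 + j48.
|G(j6)| = |32 + j48| / |-4 + j48| = 57.689 / 48.166 ≈ 1.198.

|G(j6)| ≈ 1.198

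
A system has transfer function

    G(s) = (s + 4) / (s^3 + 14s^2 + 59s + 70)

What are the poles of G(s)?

s = -5, -7, -2

The poles are the roots of the denominator s^3 + 14s^2 + 59s + 70 = 0.
Trying s = -5: the polynomial evaluates to 0, so (s + 5) is a factor.
Dividing out leaves s^2 + 9s + 14 = 0.
Factoring the quadratic: (s + 7)(s + 2) = 0.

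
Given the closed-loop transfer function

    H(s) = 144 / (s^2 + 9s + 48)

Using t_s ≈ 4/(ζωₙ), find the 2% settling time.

Comparing s^2 + 9s + 48 to s^2 + 2ζωₙs + ωₙ²: ωₙ = √48 ≈ 6.928 rad/s and ζ = 9/(2·√48) ≈ 0.6495.
ζωₙ = 9/2 = 4.5, so t_s ≈ 4/(ζωₙ) = 4/4.5 ≈ 0.8889 s.

t_s ≈ 0.8889 s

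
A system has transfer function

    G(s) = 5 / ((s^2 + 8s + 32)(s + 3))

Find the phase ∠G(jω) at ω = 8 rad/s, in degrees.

At s = j8: numerator = 5, denominator = -608 - j64.
∠G = ∠num − ∠den = 0° − (-173.99°) = 174.0°.

∠G(j8) ≈ 174.0°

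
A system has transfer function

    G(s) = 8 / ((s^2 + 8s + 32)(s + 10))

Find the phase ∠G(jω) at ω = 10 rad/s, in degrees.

At s = j10: numerator = 8, denominator = -1480 + j120.
∠G = ∠num − ∠den = 0° − (175.36°) = -175.4°.

∠G(j10) ≈ -175.4°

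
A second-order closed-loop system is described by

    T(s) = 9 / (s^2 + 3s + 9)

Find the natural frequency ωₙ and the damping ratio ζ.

Compare the denominator to the standard form s^2 + 2ζωₙs + ωₙ².
ωₙ² = 9, so ωₙ = 3 rad/s.
2ζωₙ = 3, so ζ = 3/(2·3) = 0.5.
With ζ = 0.5 the response is underdamped.

ωₙ = 3 rad/s, ζ = 0.5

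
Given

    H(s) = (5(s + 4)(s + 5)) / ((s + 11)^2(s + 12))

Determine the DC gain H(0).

H(0) = 25/363 ≈ 0.06887

At s = 0 each factor (s + a) contributes a and each (s^2 + bs + c) contributes c.
H(0) = 5·(4) · (5) / ((11) · (11) · (12)) = 100/1452 = 25/363.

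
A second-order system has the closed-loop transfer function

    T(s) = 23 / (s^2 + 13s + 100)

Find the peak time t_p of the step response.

Comparing s^2 + 13s + 100 to s^2 + 2ζωₙs + ωₙ²: ωₙ = 10 rad/s and ζ = 13/(2·10) = 0.65.
ζωₙ = 13/2 = 6.5, so ω_d = ωₙ√(1−ζ²) = √(ωₙ² − (ζωₙ)²) = √(100 − 6.5²) = √57.75 ≈ 7.599 rad/s.
t_p = π/ω_d = π/7.599 ≈ 0.4134 s.

t_p ≈ 0.4134 s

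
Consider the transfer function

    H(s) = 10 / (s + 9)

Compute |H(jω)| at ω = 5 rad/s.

|H(j5)| ≈ 0.9713

Substitute s = j5: numerator = 10, denominator = 9 + j5.
|H(j5)| = |10| / |9 + j5| = 10 / 10.296 ≈ 0.9713.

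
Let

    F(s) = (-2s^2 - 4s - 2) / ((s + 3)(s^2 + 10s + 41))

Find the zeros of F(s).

s = -1, -1

Set the numerator to zero: -2s^2 - 4s - 2 = 0, i.e. -2·(s^2 + 2s + 1) = 0.
Factoring: (s + 1)^2 = 0.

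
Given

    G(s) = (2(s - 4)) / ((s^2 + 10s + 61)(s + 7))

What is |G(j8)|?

|G(j8)| ≈ 0.02102

Substitute s = j8: numerator = -8 + j16, denominator = -661 + j536.
|G(j8)| = |-8 + j16| / |-661 + j536| = 17.889 / 851.01 ≈ 0.02102.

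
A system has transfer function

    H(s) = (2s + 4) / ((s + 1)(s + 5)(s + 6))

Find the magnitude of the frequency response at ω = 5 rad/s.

Substitute s = j5: numerator = 4 + j10, denominator = -270 + j80.
|H(j5)| = |4 + j10| / |-270 + j80| = 10.770 / 281.60 ≈ 0.03825.

|H(j5)| ≈ 0.03825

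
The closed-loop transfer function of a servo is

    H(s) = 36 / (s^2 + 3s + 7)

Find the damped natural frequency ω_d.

ω_d ≈ 2.179 rad/s

Comparing s^2 + 3s + 7 to s^2 + 2ζωₙs + ωₙ²: ωₙ = √7 ≈ 2.646 rad/s and ζ = 3/(2·√7) ≈ 0.5669.
ζωₙ = 3/2 = 1.5, so ω_d = ωₙ√(1−ζ²) = √(ωₙ² − (ζωₙ)²) = √(7 − 1.5²) = √4.75 ≈ 2.179 rad/s.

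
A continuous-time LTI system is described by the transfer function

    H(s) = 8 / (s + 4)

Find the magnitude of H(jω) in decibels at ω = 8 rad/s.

Substitute s = j8: numerator = 8, denominator = 4 + j8.
|H(j8)| = |8| / |4 + j8| = 8 / 8.9443 ≈ 0.8944.
In decibels: 20·log₁₀(0.8944) ≈ -0.969 dB.

|H(j8)|_dB ≈ -0.969 dB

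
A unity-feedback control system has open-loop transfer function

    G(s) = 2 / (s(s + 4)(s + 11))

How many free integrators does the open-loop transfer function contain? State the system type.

Type 1

The denominator has 1 factor of s at the origin (free integrator), so this is a Type 1 system.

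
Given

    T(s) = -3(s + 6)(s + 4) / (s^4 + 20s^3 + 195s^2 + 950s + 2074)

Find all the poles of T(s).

s = -5 + 3j, -5 - 3j, -5 + 6j, -5 - 6j

The poles are the roots of the denominator s^4 + 20s^3 + 195s^2 + 950s + 2074 = 0.
No real roots exist; factor into two real quadratics: (s^2 + 10s + 34)(s^2 + 10s + 61) = 0.
Each quadratic gives a conjugate pair via the quadratic formula.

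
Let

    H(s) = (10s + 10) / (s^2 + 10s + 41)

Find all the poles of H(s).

The poles are the roots of the denominator s^2 + 10s + 41 = 0.
Using the quadratic formula: s = (-10 ± √(-64))/2 = -5 ± 4j.

s = -5 ± 4j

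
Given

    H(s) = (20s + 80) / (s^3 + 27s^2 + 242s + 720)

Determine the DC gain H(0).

H(0) = 1/9 ≈ 0.1111

Set s = 0: H(0) = (80) / (720) = 1/9.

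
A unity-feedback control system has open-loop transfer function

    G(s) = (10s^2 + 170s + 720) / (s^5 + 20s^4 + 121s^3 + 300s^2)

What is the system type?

Type 2

Factor s from the denominator: s^5 + 20s^4 + 121s^3 + 300s^2 = s^2·(s^3 + 20s^2 + 121s + 300).
There are 2 poles at the origin, so the system is Type 2.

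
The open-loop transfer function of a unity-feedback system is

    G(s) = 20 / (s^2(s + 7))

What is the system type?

The denominator has 2 factors of s at the origin (free integrators), so this is a Type 2 system.

Type 2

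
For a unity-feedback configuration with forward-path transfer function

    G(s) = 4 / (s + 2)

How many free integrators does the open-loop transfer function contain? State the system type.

Type 0

The denominator has no factor of s at the origin — no free integrator — so this is a Type 0 system.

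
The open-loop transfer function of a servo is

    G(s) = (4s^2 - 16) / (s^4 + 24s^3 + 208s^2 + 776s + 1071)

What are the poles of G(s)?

s = -4 + j, -4 - j, -9, -7

The poles are the roots of the denominator s^4 + 24s^3 + 208s^2 + 776s + 1071 = 0.
Trying s = -9: the polynomial evaluates to 0, so (s + 9) is a factor.
Dividing out leaves s^3 + 15s^2 + 73s + 119 = 0.
This factors further as (s^2 + 8s + 17)(s + 7) = 0.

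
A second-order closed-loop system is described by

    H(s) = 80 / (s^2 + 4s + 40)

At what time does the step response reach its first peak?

t_p ≈ 0.5236 s

Comparing s^2 + 4s + 40 to s^2 + 2ζωₙs + ωₙ²: ωₙ = √40 ≈ 6.325 rad/s and ζ = 4/(2·√40) ≈ 0.3162.
ζωₙ = 4/2 = 2, so ω_d = ωₙ√(1−ζ²) = √(ωₙ² − (ζωₙ)²) = √(40 − 2²) = √36 = 6 rad/s.
t_p = π/ω_d = π/6 ≈ 0.5236 s.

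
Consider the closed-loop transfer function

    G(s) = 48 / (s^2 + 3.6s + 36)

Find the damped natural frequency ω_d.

Comparing s^2 + 3.6s + 36 to s^2 + 2ζωₙs + ωₙ²: ωₙ = 6 rad/s and ζ = 3.6/(2·6) = 0.3.
ζωₙ = 3.6/2 = 1.8, so ω_d = ωₙ√(1−ζ²) = √(ωₙ² − (ζωₙ)²) = √(36 − 1.8²) = √32.76 ≈ 5.724 rad/s.

ω_d ≈ 5.724 rad/s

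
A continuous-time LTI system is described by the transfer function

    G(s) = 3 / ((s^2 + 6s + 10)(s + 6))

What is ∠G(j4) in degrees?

At s = j4: numerator = 3, denominator = -132 + j120.
∠G = ∠num − ∠den = 0° − (137.73°) = -137.7°.

∠G(j4) ≈ -137.7°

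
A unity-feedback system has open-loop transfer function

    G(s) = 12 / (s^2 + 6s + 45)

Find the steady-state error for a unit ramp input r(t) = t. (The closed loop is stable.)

e_ss = ∞

G(s) has no poles at the origin.
This is a Type 0 system; Kv = lim_{s→0} s·G(s) = 0, so the steady-state error for a ramp input is infinite.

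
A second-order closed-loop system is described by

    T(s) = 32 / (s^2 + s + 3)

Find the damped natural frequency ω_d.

ω_d ≈ 1.658 rad/s

Comparing s^2 + s + 3 to s^2 + 2ζωₙs + ωₙ²: ωₙ = √3 ≈ 1.732 rad/s and ζ = 1/(2·√3) ≈ 0.2887.
ζωₙ = 1/2 = 0.5, so ω_d = ωₙ√(1−ζ²) = √(ωₙ² − (ζωₙ)²) = √(3 − 0.5²) = √2.75 ≈ 1.658 rad/s.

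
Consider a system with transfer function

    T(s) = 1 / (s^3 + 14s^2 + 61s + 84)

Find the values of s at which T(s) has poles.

The poles are the roots of the denominator s^3 + 14s^2 + 61s + 84 = 0.
Trying s = -7: the polynomial evaluates to 0, so (s + 7) is a factor.
Dividing out leaves s^2 + 7s + 12 = 0.
Factoring the quadratic: (s + 4)(s + 3) = 0.

s = -7, -4, -3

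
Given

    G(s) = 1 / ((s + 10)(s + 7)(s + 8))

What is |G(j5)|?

Substitute s = j5: numerator = 1, denominator = -65 + j905.
|G(j5)| = |1| / |-65 + j905| = 1 / 907.33 ≈ 0.001102.

|G(j5)| ≈ 0.001102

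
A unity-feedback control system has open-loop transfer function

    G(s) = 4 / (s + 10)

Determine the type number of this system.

Type 0

The denominator has no factor of s at the origin — no free integrator — so this is a Type 0 system.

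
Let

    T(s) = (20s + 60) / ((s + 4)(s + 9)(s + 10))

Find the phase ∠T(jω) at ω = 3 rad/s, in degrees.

∠T(j3) ≈ -27.00°

At s = j3: numerator = 60 + j60, denominator = 153 + j471.
∠T = ∠num − ∠den = 45° − (72.004°) = -27.00°.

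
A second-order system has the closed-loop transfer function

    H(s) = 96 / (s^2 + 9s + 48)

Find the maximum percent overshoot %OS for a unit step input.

%OS ≈ 6.83%

Comparing s^2 + 9s + 48 to s^2 + 2ζωₙs + ωₙ²: ωₙ = √48 ≈ 6.928 rad/s and ζ = 9/(2·√48) ≈ 0.6495.
%OS = 100·exp(−πζ/√(1−ζ²)) = 100·exp(−π·0.6495/√(1−0.6495²)) ≈ 6.83%.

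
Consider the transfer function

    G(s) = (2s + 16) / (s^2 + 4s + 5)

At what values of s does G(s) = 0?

s = -8

Set the numerator to zero: 2s + 16 = 0, i.e. 2·(s + 8) = 0.
So s = -8.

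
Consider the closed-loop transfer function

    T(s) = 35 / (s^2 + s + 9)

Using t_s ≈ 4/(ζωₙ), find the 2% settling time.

t_s ≈ 8 s

Comparing s^2 + s + 9 to s^2 + 2ζωₙs + ωₙ²: ωₙ = 3 rad/s and ζ = 1/(2·3) ≈ 0.1667.
ζωₙ = 1/2 = 0.5, so t_s ≈ 4/(ζωₙ) = 4/0.5 = 8 s.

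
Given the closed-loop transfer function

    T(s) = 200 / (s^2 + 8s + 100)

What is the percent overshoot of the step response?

Comparing s^2 + 8s + 100 to s^2 + 2ζωₙs + ωₙ²: ωₙ = 10 rad/s and ζ = 8/(2·10) = 0.4.
%OS = 100·exp(−πζ/√(1−ζ²)) = 100·exp(−π·0.4/√(1−0.4²)) ≈ 25.4%.

%OS ≈ 25.4%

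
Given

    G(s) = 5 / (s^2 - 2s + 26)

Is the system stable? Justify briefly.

unstable

The denominator s^2 - 2s + 26 factors as (s^2 - 2s + 26), giving poles at s = 1 + 5j, 1 - 5j.
Since the pole(s) at s = 1 ± 5j lie in the right half-plane, the system is unstable.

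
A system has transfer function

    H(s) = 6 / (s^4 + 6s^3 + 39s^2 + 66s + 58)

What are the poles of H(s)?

s = -2 ± 5j, -1 ± j

The poles are the roots of the denominator s^4 + 6s^3 + 39s^2 + 66s + 58 = 0.
No real roots exist; factor into two real quadratics: (s^2 + 4s + 29)(s^2 + 2s + 2) = 0.
Each quadratic gives a conjugate pair via the quadratic formula.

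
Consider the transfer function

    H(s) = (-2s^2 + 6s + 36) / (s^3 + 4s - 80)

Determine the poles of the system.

s = -2 ± 4j, 4

The poles are the roots of the denominator s^3 + 4s - 80 = 0.
Trying s = 4: the polynomial evaluates to 0, so (s - 4) is a factor.
Dividing out leaves s^2 + 4s + 20 = 0.
The quadratic formula then gives s = -2 ± 4j.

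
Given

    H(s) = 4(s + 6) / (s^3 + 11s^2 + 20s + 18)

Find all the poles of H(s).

The poles are the roots of the denominator s^3 + 11s^2 + 20s + 18 = 0.
Trying s = -9: the polynomial evaluates to 0, so (s + 9) is a factor.
Dividing out leaves s^2 + 2s + 2 = 0.
The quadratic formula then gives s = -1 ± 1j.

s = -9, -1 ± j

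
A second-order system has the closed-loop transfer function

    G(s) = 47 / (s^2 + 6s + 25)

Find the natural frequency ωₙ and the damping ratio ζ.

Compare the denominator to the standard form s^2 + 2ζωₙs + ωₙ².
ωₙ² = 25, so ωₙ = 5 rad/s.
2ζωₙ = 6, so ζ = 6/(2·5) = 0.6.

ωₙ = 5 rad/s, ζ = 0.6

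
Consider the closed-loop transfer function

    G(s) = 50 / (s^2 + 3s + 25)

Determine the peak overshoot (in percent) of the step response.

Comparing s^2 + 3s + 25 to s^2 + 2ζωₙs + ωₙ²: ωₙ = 5 rad/s and ζ = 3/(2·5) = 0.3.
%OS = 100·exp(−πζ/√(1−ζ²)) = 100·exp(−π·0.3/√(1−0.3²)) ≈ 37.2%.

%OS ≈ 37.2%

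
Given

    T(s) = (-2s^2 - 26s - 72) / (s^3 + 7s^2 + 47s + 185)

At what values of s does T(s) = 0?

Set the numerator to zero: -2s^2 - 26s - 72 = 0, i.e. -2·(s^2 + 13s + 36) = 0.
Factoring: (s + 4)(s + 9) = 0.

s = -4, -9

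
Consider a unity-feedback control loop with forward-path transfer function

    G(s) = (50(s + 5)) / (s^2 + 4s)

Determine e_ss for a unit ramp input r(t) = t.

G(s) has one pole at the origin.
This is a Type 1 system. Kv = lim_{s→0} s·G(s) = 250/4 = 125/2.
e_ss = 1/Kv = 1/(125/2) = 2/125 ≈ 0.01600.

e_ss = 0.01600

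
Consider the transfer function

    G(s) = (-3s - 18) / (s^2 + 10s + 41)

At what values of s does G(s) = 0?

s = -6

Set the numerator to zero: -3s - 18 = 0, i.e. -3·(s + 6) = 0.
So s = -6.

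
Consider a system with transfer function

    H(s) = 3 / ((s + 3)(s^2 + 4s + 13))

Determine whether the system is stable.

The poles can be read from the denominator factors: s = -3, -2 + 3j, -2 - 3j.
Since all poles lie strictly in the left half-plane, the system is stable.

stable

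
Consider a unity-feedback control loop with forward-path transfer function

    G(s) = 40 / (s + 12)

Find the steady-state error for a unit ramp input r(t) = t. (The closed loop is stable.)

e_ss = ∞

G(s) has no poles at the origin.
This is a Type 0 system; Kv = lim_{s→0} s·G(s) = 0, so the steady-state error for a ramp input is infinite.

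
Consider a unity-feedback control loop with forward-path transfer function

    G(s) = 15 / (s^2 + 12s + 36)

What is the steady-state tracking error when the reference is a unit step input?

e_ss = 0.7059

G(s) has no poles at the origin.
This is a Type 0 system. Kp = lim_{s→0} G(s) = 15/36 = 5/12.
e_ss = 1/(1 + Kp) = 1/(1 + 5/12) = 12/17 ≈ 0.7059.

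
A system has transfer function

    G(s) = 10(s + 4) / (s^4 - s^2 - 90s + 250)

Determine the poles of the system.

The poles are the roots of the denominator s^4 - s^2 - 90s + 250 = 0.
No real roots exist; factor into two real quadratics: (s^2 - 6s + 10)(s^2 + 6s + 25) = 0.
Each quadratic gives a conjugate pair via the quadratic formula.

s = 3 ± j, -3 ± 4j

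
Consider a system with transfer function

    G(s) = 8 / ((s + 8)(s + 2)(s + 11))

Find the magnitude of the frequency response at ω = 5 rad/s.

Substitute s = j5: numerator = 8, denominator = -349 + j505.
|G(j5)| = |8| / |-349 + j505| = 8 / 613.86 ≈ 0.01303.

|G(j5)| ≈ 0.01303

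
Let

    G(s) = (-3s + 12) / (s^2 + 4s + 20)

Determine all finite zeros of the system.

Set the numerator to zero: -3s + 12 = 0, i.e. -3·(s - 4) = 0.
So s = 4.

s = 4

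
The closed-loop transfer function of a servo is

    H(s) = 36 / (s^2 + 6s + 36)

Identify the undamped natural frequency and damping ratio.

Compare the denominator to the standard form s^2 + 2ζωₙs + ωₙ².
ωₙ² = 36, so ωₙ = 6 rad/s.
2ζωₙ = 6, so ζ = 6/(2·6) = 0.5.
With ζ = 0.5 the response is underdamped.

ωₙ = 6 rad/s, ζ = 0.5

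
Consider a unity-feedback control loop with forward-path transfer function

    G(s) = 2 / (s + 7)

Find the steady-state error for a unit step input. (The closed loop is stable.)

G(s) has no poles at the origin.
This is a Type 0 system. Kp = lim_{s→0} G(s) = 2/7.
e_ss = 1/(1 + Kp) = 1/(1 + 2/7) = 7/9 ≈ 0.7778.

e_ss = 0.7778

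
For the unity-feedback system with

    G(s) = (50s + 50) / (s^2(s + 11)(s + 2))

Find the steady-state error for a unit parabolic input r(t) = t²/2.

e_ss = 0.4400

G(s) has 2 poles at the origin.
This is a Type 2 system. Ka = lim_{s→0} s^2·G(s) = 50/22 = 25/11.
e_ss = 1/Ka = 1/(25/11) = 11/25 ≈ 0.4400.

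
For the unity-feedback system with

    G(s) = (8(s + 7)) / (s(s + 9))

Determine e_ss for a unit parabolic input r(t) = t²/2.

G(s) has one pole at the origin.
This is a Type 1 system; Ka = lim_{s→0} s^2·G(s) = 0, so the steady-state error for a parabola input is infinite.

e_ss = ∞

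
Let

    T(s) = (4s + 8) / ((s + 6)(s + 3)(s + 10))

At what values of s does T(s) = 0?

Set the numerator to zero: 4s + 8 = 0, i.e. 4·(s + 2) = 0.
So s = -2.

s = -2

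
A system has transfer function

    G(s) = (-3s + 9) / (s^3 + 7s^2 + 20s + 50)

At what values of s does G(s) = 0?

s = 3

Set the numerator to zero: -3s + 9 = 0, i.e. -3·(s - 3) = 0.
So s = 3.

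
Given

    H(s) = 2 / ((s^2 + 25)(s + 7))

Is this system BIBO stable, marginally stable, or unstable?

The poles can be read from the denominator factors: s = ±5j, -7.
Since the simple pole(s) at s = 5j, -5j lie on the jω-axis with none in the right half-plane, the system is marginally stable.

marginally stable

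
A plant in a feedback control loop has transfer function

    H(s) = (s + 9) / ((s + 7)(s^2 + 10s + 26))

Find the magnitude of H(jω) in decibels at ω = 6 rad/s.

Substitute s = j6: numerator = 9 + j6, denominator = -430 + j360.
|H(j6)| = |9 + j6| / |-430 + j360| = 10.817 / 560.80 ≈ 0.01929.
In decibels: 20·log₁₀(0.01929) ≈ -34.3 dB.

|H(j6)|_dB ≈ -34.3 dB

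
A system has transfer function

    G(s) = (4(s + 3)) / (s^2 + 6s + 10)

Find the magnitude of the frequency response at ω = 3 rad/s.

Substitute s = j3: numerator = 12 + j12, denominator = 1 + j18.
|G(j3)| = |12 + j12| / |1 + j18| = 16.971 / 18.028 ≈ 0.9414.

|G(j3)| ≈ 0.9414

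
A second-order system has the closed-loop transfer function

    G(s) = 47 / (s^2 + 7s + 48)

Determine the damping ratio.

Compare the denominator to the standard form s^2 + 2ζωₙs + ωₙ².
ωₙ² = 48, so ωₙ = √48 ≈ 6.928 rad/s.
2ζωₙ = 7, so ζ = 7/(2·√48) ≈ 0.5052.

ζ ≈ 0.5052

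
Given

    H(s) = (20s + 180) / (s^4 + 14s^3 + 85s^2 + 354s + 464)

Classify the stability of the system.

The denominator s^4 + 14s^3 + 85s^2 + 354s + 464 factors as (s + 2)(s + 8)(s^2 + 4s + 29), giving poles at s = -2, -8, -2 + 5j, -2 - 5j.
Since all poles lie strictly in the left half-plane, the system is stable.

stable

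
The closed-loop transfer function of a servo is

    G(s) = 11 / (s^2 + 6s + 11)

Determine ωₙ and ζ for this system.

Compare the denominator to the standard form s^2 + 2ζωₙs + ωₙ².
ωₙ² = 11, so ωₙ = √11 ≈ 3.317 rad/s.
2ζωₙ = 6, so ζ = 6/(2·√11) ≈ 0.9045.

ωₙ ≈ 3.317 rad/s, ζ ≈ 0.9045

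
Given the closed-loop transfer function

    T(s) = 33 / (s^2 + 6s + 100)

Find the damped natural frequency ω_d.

ω_d ≈ 9.539 rad/s

Comparing s^2 + 6s + 100 to s^2 + 2ζωₙs + ωₙ²: ωₙ = 10 rad/s and ζ = 6/(2·10) = 0.3.
ζωₙ = 6/2 = 3, so ω_d = ωₙ√(1−ζ²) = √(ωₙ² − (ζωₙ)²) = √(100 − 3²) = √91 ≈ 9.539 rad/s.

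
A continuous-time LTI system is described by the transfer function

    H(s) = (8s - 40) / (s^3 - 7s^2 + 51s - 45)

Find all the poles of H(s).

The poles are the roots of the denominator s^3 - 7s^2 + 51s - 45 = 0.
Trying s = 1: the polynomial evaluates to 0, so (s - 1) is a factor.
Dividing out leaves s^2 - 6s + 45 = 0.
The quadratic formula then gives s = 3 ± 6j.

s = 3 + 6j, 3 - 6j, 1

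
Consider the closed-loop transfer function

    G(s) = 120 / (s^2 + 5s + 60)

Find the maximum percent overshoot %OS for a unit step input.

%OS ≈ 34.3%

Comparing s^2 + 5s + 60 to s^2 + 2ζωₙs + ωₙ²: ωₙ = √60 ≈ 7.746 rad/s and ζ = 5/(2·√60) ≈ 0.3227.
%OS = 100·exp(−πζ/√(1−ζ²)) = 100·exp(−π·0.3227/√(1−0.3227²)) ≈ 34.3%.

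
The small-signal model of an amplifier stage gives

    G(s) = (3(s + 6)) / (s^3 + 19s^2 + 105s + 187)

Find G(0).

Set s = 0: G(0) = (18) / (187) = 18/187.

G(0) = 18/187 ≈ 0.09626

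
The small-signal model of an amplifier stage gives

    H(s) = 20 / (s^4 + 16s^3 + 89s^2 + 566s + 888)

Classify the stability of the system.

The denominator s^4 + 16s^3 + 89s^2 + 566s + 888 factors as (s^2 + 2s + 37)(s + 12)(s + 2), giving poles at s = -1 + 6j, -1 - 6j, -12, -2.
Since all poles lie strictly in the left half-plane, the system is stable.

stable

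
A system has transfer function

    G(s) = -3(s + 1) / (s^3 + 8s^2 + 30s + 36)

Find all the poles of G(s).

s = -3 + 3j, -3 - 3j, -2

The poles are the roots of the denominator s^3 + 8s^2 + 30s + 36 = 0.
Trying s = -2: the polynomial evaluates to 0, so (s + 2) is a factor.
Dividing out leaves s^2 + 6s + 18 = 0.
The quadratic formula then gives s = -3 ± 3j.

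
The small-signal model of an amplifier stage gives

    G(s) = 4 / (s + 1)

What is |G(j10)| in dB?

Substitute s = j10: numerator = 4, denominator = 1 + j10.
|G(j10)| = |4| / |1 + j10| = 4 / 10.050 ≈ 0.3980.
In decibels: 20·log₁₀(0.3980) ≈ -8.00 dB.

|G(j10)|_dB ≈ -8.00 dB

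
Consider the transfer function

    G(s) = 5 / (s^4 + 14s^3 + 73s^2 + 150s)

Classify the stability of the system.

marginally stable

The denominator s^4 + 14s^3 + 73s^2 + 150s factors as s(s^2 + 8s + 25)(s + 6), giving poles at s = 0, -4 + 3j, -4 - 3j, -6.
Since the simple pole(s) at s = 0 lie on the jω-axis with none in the right half-plane, the system is marginally stable.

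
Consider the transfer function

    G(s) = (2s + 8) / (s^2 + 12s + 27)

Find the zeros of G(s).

s = -4

Set the numerator to zero: 2s + 8 = 0, i.e. 2·(s + 4) = 0.
So s = -4.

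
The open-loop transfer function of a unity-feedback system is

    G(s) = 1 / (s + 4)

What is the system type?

Type 0

The denominator has no factor of s at the origin — no free integrator — so this is a Type 0 system.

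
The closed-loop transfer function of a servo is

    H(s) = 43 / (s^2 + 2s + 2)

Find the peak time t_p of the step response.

Comparing s^2 + 2s + 2 to s^2 + 2ζωₙs + ωₙ²: ωₙ = √2 ≈ 1.414 rad/s and ζ = 2/(2·√2) ≈ 0.7071.
ζωₙ = 2/2 = 1, so ω_d = ωₙ√(1−ζ²) = √(ωₙ² − (ζωₙ)²) = √(2 − 1²) = √1 = 1 rad/s.
t_p = π/ω_d = π/1 ≈ 3.142 s.

t_p ≈ 3.142 s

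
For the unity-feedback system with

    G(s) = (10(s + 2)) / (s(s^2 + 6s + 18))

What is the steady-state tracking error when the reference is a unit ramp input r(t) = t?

G(s) has one pole at the origin.
This is a Type 1 system. Kv = lim_{s→0} s·G(s) = 20/18 = 10/9.
e_ss = 1/Kv = 1/(10/9) = 9/10 ≈ 0.9000.

e_ss = 0.9000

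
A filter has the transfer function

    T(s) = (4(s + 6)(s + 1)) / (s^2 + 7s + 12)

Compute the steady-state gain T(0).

Set s = 0: T(0) = (24) / (12) = 2.

T(0) = 2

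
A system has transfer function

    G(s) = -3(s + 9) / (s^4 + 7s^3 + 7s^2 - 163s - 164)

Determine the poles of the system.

s = -1, -5 + 4j, -5 - 4j, 4

The poles are the roots of the denominator s^4 + 7s^3 + 7s^2 - 163s - 164 = 0.
Trying s = -1: the polynomial evaluates to 0, so (s + 1) is a factor.
Dividing out leaves s^3 + 6s^2 + s - 164 = 0.
This factors further as (s^2 + 10s + 41)(s - 4) = 0.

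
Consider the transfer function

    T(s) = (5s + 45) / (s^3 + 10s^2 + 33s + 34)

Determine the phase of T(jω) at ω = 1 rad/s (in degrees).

At s = j1: numerator = 45 + j5, denominator = 24 + j32.
∠T = ∠num − ∠den = 6.3402° − (53.130°) = -46.79°.

∠T(j1) ≈ -46.79°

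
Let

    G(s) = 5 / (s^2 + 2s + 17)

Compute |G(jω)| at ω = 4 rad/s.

Substitute s = j4: numerator = 5, denominator = 1 + j8.
|G(j4)| = |5| / |1 + j8| = 5 / 8.0623 ≈ 0.6202.

|G(j4)| ≈ 0.6202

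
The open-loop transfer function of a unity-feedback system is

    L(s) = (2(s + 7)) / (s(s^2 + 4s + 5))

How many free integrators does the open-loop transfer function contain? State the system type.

Type 1

The denominator has 1 factor of s at the origin (free integrator), so this is a Type 1 system.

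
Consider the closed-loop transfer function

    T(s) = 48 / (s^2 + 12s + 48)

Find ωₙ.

Compare the denominator to the standard form s^2 + 2ζωₙs + ωₙ².
ωₙ² = 48, so ωₙ = √48 ≈ 6.928 rad/s.

ωₙ ≈ 6.928 rad/s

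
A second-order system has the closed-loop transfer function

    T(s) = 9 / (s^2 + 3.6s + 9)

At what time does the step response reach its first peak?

Comparing s^2 + 3.6s + 9 to s^2 + 2ζωₙs + ωₙ²: ωₙ = 3 rad/s and ζ = 3.6/(2·3) = 0.6.
ζωₙ = 3.6/2 = 1.8, so ω_d = ωₙ√(1−ζ²) = √(ωₙ² − (ζωₙ)²) = √(9 − 1.8²) = √5.76 = 2.400 rad/s.
t_p = π/ω_d = π/2.400 ≈ 1.309 s.

t_p ≈ 1.309 s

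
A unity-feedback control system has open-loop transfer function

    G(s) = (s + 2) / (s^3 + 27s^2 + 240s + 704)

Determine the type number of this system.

The denominator has no factor of s at the origin — no free integrator — so this is a Type 0 system.

Type 0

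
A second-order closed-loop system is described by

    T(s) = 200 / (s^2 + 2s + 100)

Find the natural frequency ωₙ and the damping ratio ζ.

Compare the denominator to the standard form s^2 + 2ζωₙs + ωₙ².
ωₙ² = 100, so ωₙ = 10 rad/s.
2ζωₙ = 2, so ζ = 2/(2·10) = 0.1.
With ζ = 0.1 the response is underdamped.

ωₙ = 10 rad/s, ζ = 0.1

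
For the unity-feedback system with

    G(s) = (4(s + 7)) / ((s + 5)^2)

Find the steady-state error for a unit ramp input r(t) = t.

G(s) has no poles at the origin.
This is a Type 0 system; Kv = lim_{s→0} s·G(s) = 0, so the steady-state error for a ramp input is infinite.

e_ss = ∞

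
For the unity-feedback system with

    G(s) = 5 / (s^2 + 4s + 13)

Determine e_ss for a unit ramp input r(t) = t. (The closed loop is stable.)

e_ss = ∞

G(s) has no poles at the origin.
This is a Type 0 system; Kv = lim_{s→0} s·G(s) = 0, so the steady-state error for a ramp input is infinite.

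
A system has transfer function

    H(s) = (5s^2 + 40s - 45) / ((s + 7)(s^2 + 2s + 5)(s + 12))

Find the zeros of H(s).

Set the numerator to zero: 5s^2 + 40s - 45 = 0, i.e. 5·(s^2 + 8s - 9) = 0.
Factoring: (s + 9)(s - 1) = 0.

s = -9, 1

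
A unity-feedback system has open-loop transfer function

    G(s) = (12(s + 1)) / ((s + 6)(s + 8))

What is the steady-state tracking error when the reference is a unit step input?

G(s) has no poles at the origin.
This is a Type 0 system. Kp = lim_{s→0} G(s) = 12/48 = 1/4.
e_ss = 1/(1 + Kp) = 1/(1 + 1/4) = 4/5 ≈ 0.8000.

e_ss = 0.8000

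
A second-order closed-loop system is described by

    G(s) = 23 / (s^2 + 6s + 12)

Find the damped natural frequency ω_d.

ω_d ≈ 1.732 rad/s

Comparing s^2 + 6s + 12 to s^2 + 2ζωₙs + ωₙ²: ωₙ = √12 ≈ 3.464 rad/s and ζ = 6/(2·√12) ≈ 0.8660.
ζωₙ = 6/2 = 3, so ω_d = ωₙ√(1−ζ²) = √(ωₙ² − (ζωₙ)²) = √(12 − 3²) = √3 ≈ 1.732 rad/s.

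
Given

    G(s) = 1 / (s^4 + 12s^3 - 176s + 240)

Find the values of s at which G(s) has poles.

The poles are the roots of the denominator s^4 + 12s^3 - 176s + 240 = 0.
Trying s = 2: the polynomial evaluates to 0, so (s - 2) is a factor.
Dividing out leaves s^3 + 14s^2 + 28s - 120 = 0.
This factors further as (s + 6)(s + 10)(s - 2) = 0.

s = 2, -6, -10, 2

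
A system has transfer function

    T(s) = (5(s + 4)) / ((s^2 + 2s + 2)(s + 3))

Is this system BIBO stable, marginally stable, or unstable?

stable

The poles can be read from the denominator factors: s = -1 ± j, -3.
Since all poles lie strictly in the left half-plane, the system is stable.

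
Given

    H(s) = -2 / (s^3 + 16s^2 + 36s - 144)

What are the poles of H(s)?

The poles are the roots of the denominator s^3 + 16s^2 + 36s - 144 = 0.
Trying s = 2: the polynomial evaluates to 0, so (s - 2) is a factor.
Dividing out leaves s^2 + 18s + 72 = 0.
Factoring the quadratic: (s + 6)(s + 12) = 0.

s = 2, -6, -12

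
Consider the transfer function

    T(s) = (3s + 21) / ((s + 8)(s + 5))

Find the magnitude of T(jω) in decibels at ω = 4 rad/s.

|T(j4)|_dB ≈ -7.49 dB

Substitute s = j4: numerator = 21 + j12, denominator = 24 + j52.
|T(j4)| = |21 + j12| / |24 + j52| = 24.187 / 57.271 ≈ 0.4223.
In decibels: 20·log₁₀(0.4223) ≈ -7.49 dB.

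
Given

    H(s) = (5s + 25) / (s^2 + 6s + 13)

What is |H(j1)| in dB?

Substitute s = j1: numerator = 25 + j5, denominator = 12 + j6.
|H(j1)| = |25 + j5| / |12 + j6| = 25.495 / 13.416 ≈ 1.900.
In decibels: 20·log₁₀(1.900) ≈ 5.58 dB.

|H(j1)|_dB ≈ 5.58 dB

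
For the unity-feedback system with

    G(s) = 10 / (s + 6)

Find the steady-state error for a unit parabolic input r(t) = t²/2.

e_ss = ∞

G(s) has no poles at the origin.
This is a Type 0 system; Ka = lim_{s→0} s^2·G(s) = 0, so the steady-state error for a parabola input is infinite.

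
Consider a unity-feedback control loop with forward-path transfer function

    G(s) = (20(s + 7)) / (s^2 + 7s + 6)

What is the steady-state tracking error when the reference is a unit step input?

G(s) has no poles at the origin.
This is a Type 0 system. Kp = lim_{s→0} G(s) = 140/6 = 70/3.
e_ss = 1/(1 + Kp) = 1/(1 + 70/3) = 3/73 ≈ 0.04110.

e_ss = 0.04110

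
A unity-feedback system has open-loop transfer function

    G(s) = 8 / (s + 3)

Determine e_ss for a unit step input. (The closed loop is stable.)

e_ss = 0.2727

G(s) has no poles at the origin.
This is a Type 0 system. Kp = lim_{s→0} G(s) = 8/3.
e_ss = 1/(1 + Kp) = 1/(1 + 8/3) = 3/11 ≈ 0.2727.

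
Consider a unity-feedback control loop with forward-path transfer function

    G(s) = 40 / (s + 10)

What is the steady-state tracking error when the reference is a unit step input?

e_ss = 0.2000

G(s) has no poles at the origin.
This is a Type 0 system. Kp = lim_{s→0} G(s) = 40/10 = 4.
e_ss = 1/(1 + Kp) = 1/(1 + 4) = 1/5 ≈ 0.2000.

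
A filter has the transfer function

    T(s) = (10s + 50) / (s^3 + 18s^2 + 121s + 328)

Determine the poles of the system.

The poles are the roots of the denominator s^3 + 18s^2 + 121s + 328 = 0.
Trying s = -8: the polynomial evaluates to 0, so (s + 8) is a factor.
Dividing out leaves s^2 + 10s + 41 = 0.
The quadratic formula then gives s = -5 ± 4j.

s = -5 ± 4j, -8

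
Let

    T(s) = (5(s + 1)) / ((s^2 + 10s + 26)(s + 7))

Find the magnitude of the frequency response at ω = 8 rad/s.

|T(j8)| ≈ 0.04282

Substitute s = j8: numerator = 5 + j40, denominator = -906 + j256.
|T(j8)| = |5 + j40| / |-906 + j256| = 40.311 / 941.47 ≈ 0.04282.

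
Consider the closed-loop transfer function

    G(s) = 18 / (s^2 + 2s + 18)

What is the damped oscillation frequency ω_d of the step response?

ω_d ≈ 4.123 rad/s

Comparing s^2 + 2s + 18 to s^2 + 2ζωₙs + ωₙ²: ωₙ = √18 ≈ 4.243 rad/s and ζ = 2/(2·√18) ≈ 0.2357.
ζωₙ = 2/2 = 1, so ω_d = ωₙ√(1−ζ²) = √(ωₙ² − (ζωₙ)²) = √(18 − 1²) = √17 ≈ 4.123 rad/s.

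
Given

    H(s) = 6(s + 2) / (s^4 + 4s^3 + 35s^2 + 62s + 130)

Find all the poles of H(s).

The poles are the roots of the denominator s^4 + 4s^3 + 35s^2 + 62s + 130 = 0.
No real roots exist; factor into two real quadratics: (s^2 + 2s + 5)(s^2 + 2s + 26) = 0.
Each quadratic gives a conjugate pair via the quadratic formula.

s = -1 ± 2j, -1 ± 5j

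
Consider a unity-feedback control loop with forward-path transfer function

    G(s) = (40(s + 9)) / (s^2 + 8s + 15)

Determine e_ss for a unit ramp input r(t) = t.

G(s) has no poles at the origin.
This is a Type 0 system; Kv = lim_{s→0} s·G(s) = 0, so the steady-state error for a ramp input is infinite.

e_ss = ∞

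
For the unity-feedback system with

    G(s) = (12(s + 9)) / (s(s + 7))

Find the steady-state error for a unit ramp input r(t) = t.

e_ss = 0.06481

G(s) has one pole at the origin.
This is a Type 1 system. Kv = lim_{s→0} s·G(s) = 108/7.
e_ss = 1/Kv = 1/(108/7) = 7/108 ≈ 0.06481.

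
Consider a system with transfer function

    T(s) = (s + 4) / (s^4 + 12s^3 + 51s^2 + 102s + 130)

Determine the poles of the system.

The poles are the roots of the denominator s^4 + 12s^3 + 51s^2 + 102s + 130 = 0.
No real roots exist; factor into two real quadratics: (s^2 + 2s + 5)(s^2 + 10s + 26) = 0.
Each quadratic gives a conjugate pair via the quadratic formula.

s = -1 ± 2j, -5 ± j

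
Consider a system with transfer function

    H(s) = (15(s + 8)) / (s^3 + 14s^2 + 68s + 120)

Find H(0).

Set s = 0: H(0) = (120) / (120) = 1.

H(0) = 1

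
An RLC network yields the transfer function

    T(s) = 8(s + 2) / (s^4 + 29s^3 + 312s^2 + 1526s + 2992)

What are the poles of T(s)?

The poles are the roots of the denominator s^4 + 29s^3 + 312s^2 + 1526s + 2992 = 0.
Trying s = -8: the polynomial evaluates to 0, so (s + 8) is a factor.
Dividing out leaves s^3 + 21s^2 + 144s + 374 = 0.
This factors further as (s + 11)(s^2 + 10s + 34) = 0.

s = -8, -11, -5 + 3j, -5 - 3j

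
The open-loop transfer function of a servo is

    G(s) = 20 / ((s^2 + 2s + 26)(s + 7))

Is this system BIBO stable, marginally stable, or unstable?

The poles can be read from the denominator factors: s = -1 + 5j, -1 - 5j, -7.
Since all poles lie strictly in the left half-plane, the system is stable.

stable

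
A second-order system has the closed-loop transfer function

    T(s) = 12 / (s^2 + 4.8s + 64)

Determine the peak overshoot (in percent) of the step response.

Comparing s^2 + 4.8s + 64 to s^2 + 2ζωₙs + ωₙ²: ωₙ = 8 rad/s and ζ = 4.8/(2·8) = 0.3.
%OS = 100·exp(−πζ/√(1−ζ²)) = 100·exp(−π·0.3/√(1−0.3²)) ≈ 37.2%.

%OS ≈ 37.2%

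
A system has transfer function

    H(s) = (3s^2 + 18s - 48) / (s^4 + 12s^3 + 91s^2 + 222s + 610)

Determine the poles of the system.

The poles are the roots of the denominator s^4 + 12s^3 + 91s^2 + 222s + 610 = 0.
No real roots exist; factor into two real quadratics: (s^2 + 10s + 61)(s^2 + 2s + 10) = 0.
Each quadratic gives a conjugate pair via the quadratic formula.

s = -5 + 6j, -5 - 6j, -1 + 3j, -1 - 3j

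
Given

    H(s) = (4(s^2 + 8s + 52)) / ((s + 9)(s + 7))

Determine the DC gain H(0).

At s = 0 each factor (s + a) contributes a and each (s^2 + bs + c) contributes c.
H(0) = 4·(52) / ((9) · (7)) = 208/63 = 208/63.

H(0) = 208/63 ≈ 3.302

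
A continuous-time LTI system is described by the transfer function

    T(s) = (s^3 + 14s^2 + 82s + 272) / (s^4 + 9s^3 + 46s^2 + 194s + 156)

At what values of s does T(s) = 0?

s = -8, -3 ± 5j

Set the numerator to zero: s^3 + 14s^2 + 82s + 272 = 0.
Factoring: (s + 8)(s^2 + 6s + 34) = 0.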